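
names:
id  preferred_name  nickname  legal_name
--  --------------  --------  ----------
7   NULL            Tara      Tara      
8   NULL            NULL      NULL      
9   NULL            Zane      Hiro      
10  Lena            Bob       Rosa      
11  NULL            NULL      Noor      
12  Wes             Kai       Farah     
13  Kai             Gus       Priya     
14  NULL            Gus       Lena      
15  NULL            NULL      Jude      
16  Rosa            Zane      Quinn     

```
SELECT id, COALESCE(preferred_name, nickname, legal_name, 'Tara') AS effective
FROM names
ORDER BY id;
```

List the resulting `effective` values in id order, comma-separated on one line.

id=7: preferred_name=NULL, nickname=Tara → Tara
id=8: preferred_name=NULL, nickname=NULL, legal_name=NULL, → literal Tara → Tara
id=9: preferred_name=NULL, nickname=Zane → Zane
id=10: preferred_name=Lena → Lena
id=11: preferred_name=NULL, nickname=NULL, legal_name=Noor → Noor
id=12: preferred_name=Wes → Wes
id=13: preferred_name=Kai → Kai
id=14: preferred_name=NULL, nickname=Gus → Gus
id=15: preferred_name=NULL, nickname=NULL, legal_name=Jude → Jude
id=16: preferred_name=Rosa → Rosa

Tara, Tara, Zane, Lena, Noor, Wes, Kai, Gus, Jude, Rosa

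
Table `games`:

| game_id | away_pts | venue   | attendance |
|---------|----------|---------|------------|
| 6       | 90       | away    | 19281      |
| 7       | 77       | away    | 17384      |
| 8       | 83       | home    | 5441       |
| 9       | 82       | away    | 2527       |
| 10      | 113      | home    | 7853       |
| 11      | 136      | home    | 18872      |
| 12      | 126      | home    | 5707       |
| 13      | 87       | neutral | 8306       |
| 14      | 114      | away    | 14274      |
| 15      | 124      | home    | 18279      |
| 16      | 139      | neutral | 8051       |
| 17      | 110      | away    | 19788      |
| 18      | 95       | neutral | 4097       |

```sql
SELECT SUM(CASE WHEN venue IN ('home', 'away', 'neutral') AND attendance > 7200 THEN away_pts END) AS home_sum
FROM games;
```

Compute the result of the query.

game_id=6: ✓ → 90
game_id=7: ✓ → 77
game_id=8: ✗
game_id=9: ✗
game_id=10: ✓ → 113
game_id=11: ✓ → 136
game_id=12: ✗
game_id=13: ✓ → 87
game_id=14: ✓ → 114
game_id=15: ✓ → 124
game_id=16: ✓ → 139
game_id=17: ✓ → 110
game_id=18: ✗
home_sum = 90 + 77 + 113 + 136 + 87 + 114 + 124 + 139 + 110 = 990

990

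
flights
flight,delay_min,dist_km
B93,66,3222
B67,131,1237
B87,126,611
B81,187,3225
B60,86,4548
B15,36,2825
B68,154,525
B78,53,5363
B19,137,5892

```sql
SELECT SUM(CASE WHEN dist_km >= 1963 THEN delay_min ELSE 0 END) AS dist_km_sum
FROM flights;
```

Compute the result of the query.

flight=B93: ✓ → 66
flight=B67: ✗
flight=B87: ✗
flight=B81: ✓ → 187
flight=B60: ✓ → 86
flight=B15: ✓ → 36
flight=B68: ✗
flight=B78: ✓ → 53
flight=B19: ✓ → 137
dist_km_sum = 66 + 187 + 86 + 36 + 53 + 137 = 565

565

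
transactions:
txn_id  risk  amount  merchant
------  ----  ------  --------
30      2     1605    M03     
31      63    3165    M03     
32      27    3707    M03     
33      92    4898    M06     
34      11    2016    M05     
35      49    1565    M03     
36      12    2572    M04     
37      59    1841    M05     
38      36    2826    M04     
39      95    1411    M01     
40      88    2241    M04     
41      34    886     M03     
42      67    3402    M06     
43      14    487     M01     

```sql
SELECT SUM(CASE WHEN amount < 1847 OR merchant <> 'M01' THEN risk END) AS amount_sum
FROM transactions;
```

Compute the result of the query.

txn_id=30: ✓ → 2
txn_id=31: ✓ → 63
txn_id=32: ✓ → 27
txn_id=33: ✓ → 92
txn_id=34: ✓ → 11
txn_id=35: ✓ → 49
txn_id=36: ✓ → 12
txn_id=37: ✓ → 59
txn_id=38: ✓ → 36
txn_id=39: ✓ → 95
txn_id=40: ✓ → 88
txn_id=41: ✓ → 34
txn_id=42: ✓ → 67
txn_id=43: ✓ → 14
amount_sum = 2 + 63 + 27 + 92 + 11 + 49 + 12 + 59 + 36 + 95 + 88 + 34 + 67 + 14 = 649

649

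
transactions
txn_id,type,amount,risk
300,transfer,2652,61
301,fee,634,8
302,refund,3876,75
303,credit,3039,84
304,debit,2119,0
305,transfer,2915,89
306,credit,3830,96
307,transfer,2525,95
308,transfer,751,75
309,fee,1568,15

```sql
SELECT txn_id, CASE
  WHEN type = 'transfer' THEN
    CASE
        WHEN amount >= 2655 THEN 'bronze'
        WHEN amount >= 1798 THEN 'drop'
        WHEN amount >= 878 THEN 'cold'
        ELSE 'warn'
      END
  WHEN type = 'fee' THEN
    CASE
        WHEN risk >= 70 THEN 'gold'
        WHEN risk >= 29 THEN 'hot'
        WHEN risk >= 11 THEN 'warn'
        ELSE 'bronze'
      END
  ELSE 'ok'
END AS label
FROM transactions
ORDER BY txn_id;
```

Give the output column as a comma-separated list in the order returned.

drop, bronze, ok, ok, ok, bronze, ok, drop, warn, warn

txn_id=300: type='transfer' → inner[amount >= 1798] → drop
txn_id=301: type='fee' → inner[ELSE] → bronze
txn_id=302: type='refund' → outer ELSE → ok
txn_id=303: type='credit' → outer ELSE → ok
txn_id=304: type='debit' → outer ELSE → ok
txn_id=305: type='transfer' → inner[amount >= 2655] → bronze
txn_id=306: type='credit' → outer ELSE → ok
txn_id=307: type='transfer' → inner[amount >= 1798] → drop
txn_id=308: type='transfer' → inner[ELSE] → warn
txn_id=309: type='fee' → inner[risk >= 11] → warn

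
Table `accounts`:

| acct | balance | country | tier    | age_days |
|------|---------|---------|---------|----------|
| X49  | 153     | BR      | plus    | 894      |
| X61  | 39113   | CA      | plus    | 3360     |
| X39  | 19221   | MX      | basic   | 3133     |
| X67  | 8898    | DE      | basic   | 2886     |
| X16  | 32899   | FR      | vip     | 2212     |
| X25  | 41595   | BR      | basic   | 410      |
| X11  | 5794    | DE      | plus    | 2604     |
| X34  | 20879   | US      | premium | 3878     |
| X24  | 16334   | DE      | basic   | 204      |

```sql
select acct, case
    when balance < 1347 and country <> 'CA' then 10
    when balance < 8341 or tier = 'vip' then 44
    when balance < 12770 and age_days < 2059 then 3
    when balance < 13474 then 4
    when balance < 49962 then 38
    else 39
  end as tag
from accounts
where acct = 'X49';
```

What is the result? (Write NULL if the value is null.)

acct = X49: balance=153, country=BR, tier=plus, age_days=894.
balance < 1347 and country <> 'CA' → true → 10

10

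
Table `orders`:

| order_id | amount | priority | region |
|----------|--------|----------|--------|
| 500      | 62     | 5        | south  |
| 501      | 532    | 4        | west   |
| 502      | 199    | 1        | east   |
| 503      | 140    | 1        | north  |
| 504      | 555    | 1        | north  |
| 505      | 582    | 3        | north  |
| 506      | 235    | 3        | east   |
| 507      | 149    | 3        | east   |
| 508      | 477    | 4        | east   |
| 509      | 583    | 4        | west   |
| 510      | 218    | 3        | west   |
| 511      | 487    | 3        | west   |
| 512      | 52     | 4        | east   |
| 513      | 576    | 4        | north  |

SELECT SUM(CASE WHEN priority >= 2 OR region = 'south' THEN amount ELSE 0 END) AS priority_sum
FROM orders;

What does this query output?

order_id=500: ✓ → 62
order_id=501: ✓ → 532
order_id=502: ✗
order_id=503: ✗
order_id=504: ✗
order_id=505: ✓ → 582
order_id=506: ✓ → 235
order_id=507: ✓ → 149
order_id=508: ✓ → 477
order_id=509: ✓ → 583
order_id=510: ✓ → 218
order_id=511: ✓ → 487
order_id=512: ✓ → 52
order_id=513: ✓ → 576
priority_sum = 62 + 532 + 582 + 235 + 149 + 477 + 583 + 218 + 487 + 52 + 576 = 3953

3953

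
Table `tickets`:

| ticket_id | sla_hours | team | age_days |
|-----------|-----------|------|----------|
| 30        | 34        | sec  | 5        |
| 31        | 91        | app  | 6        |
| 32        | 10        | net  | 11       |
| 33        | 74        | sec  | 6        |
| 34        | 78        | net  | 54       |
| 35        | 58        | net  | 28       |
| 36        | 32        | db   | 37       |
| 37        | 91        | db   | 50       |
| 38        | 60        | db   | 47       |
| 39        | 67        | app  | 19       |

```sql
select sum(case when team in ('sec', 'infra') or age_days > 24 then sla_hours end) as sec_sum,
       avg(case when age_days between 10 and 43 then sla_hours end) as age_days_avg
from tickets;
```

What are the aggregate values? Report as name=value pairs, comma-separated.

[sec_sum: team in ('sec', 'infra') or age_days > 24]
ticket_id=30: ✓ → 34
ticket_id=31: ✗
ticket_id=32: ✗
ticket_id=33: ✓ → 74
ticket_id=34: ✓ → 78
ticket_id=35: ✓ → 58
ticket_id=36: ✓ → 32
ticket_id=37: ✓ → 91
ticket_id=38: ✓ → 60
ticket_id=39: ✗
sec_sum = 34 + 74 + 78 + 58 + 32 + 91 + 60 = 427
—
[age_days_avg: age_days between 10 and 43]
ticket_id=30: ✗
ticket_id=31: ✗
ticket_id=32: ✓ → 10
ticket_id=33: ✗
ticket_id=34: ✗
ticket_id=35: ✓ → 58
ticket_id=36: ✓ → 32
ticket_id=37: ✗
ticket_id=38: ✗
ticket_id=39: ✓ → 67
age_days_avg = (10 + 58 + 32 + 67) / 4 = 41.75

sec_sum=427, age_days_avg=41.75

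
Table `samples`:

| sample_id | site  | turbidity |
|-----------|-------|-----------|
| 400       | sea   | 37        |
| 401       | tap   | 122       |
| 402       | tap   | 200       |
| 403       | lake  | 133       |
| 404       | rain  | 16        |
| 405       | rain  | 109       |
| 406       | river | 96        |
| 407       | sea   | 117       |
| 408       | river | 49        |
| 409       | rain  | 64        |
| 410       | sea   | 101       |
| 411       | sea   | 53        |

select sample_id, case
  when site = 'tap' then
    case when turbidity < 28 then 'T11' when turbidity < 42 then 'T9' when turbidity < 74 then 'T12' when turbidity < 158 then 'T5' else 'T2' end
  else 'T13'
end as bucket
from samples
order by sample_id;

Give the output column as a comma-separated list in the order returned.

T13, T5, T2, T13, T13, T13, T13, T13, T13, T13, T13, T13

sample_id=400: site='sea' → outer ELSE → T13
sample_id=401: site='tap' → inner[turbidity < 158] → T5
sample_id=402: site='tap' → inner[ELSE] → T2
sample_id=403: site='lake' → outer ELSE → T13
sample_id=404: site='rain' → outer ELSE → T13
sample_id=405: site='rain' → outer ELSE → T13
sample_id=406: site='river' → outer ELSE → T13
sample_id=407: site='sea' → outer ELSE → T13
sample_id=408: site='river' → outer ELSE → T13
sample_id=409: site='rain' → outer ELSE → T13
sample_id=410: site='sea' → outer ELSE → T13
sample_id=411: site='sea' → outer ELSE → T13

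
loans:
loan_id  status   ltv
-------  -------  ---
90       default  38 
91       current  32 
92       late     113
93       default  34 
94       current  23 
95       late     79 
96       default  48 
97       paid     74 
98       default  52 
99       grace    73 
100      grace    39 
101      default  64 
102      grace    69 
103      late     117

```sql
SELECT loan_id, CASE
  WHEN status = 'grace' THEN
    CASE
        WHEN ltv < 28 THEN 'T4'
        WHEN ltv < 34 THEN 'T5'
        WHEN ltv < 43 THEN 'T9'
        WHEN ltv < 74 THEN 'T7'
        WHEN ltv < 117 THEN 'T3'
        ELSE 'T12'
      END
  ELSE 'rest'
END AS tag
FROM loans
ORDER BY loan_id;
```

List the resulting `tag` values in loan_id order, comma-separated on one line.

rest, rest, rest, rest, rest, rest, rest, rest, rest, T7, T9, rest, T7, rest

loan_id=90: status='default' → outer ELSE → rest
loan_id=91: status='current' → outer ELSE → rest
loan_id=92: status='late' → outer ELSE → rest
loan_id=93: status='default' → outer ELSE → rest
loan_id=94: status='current' → outer ELSE → rest
loan_id=95: status='late' → outer ELSE → rest
loan_id=96: status='default' → outer ELSE → rest
loan_id=97: status='paid' → outer ELSE → rest
loan_id=98: status='default' → outer ELSE → rest
loan_id=99: status='grace' → inner[ltv < 74] → T7
loan_id=100: status='grace' → inner[ltv < 43] → T9
loan_id=101: status='default' → outer ELSE → rest
loan_id=102: status='grace' → inner[ltv < 74] → T7
loan_id=103: status='late' → outer ELSE → rest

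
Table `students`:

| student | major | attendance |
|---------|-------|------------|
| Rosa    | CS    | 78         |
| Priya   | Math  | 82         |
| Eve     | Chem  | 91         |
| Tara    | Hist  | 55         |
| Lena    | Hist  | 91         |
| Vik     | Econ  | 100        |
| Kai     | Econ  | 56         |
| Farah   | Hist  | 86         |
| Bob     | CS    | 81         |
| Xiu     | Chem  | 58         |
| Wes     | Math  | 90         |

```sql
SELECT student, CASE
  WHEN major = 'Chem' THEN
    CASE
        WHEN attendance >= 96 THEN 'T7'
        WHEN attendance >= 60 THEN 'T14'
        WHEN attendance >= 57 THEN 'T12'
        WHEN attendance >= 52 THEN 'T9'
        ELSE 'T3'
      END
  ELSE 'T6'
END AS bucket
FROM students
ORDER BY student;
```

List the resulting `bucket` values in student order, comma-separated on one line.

student=Bob: major='CS' → outer ELSE → T6
student=Eve: major='Chem' → inner[attendance >= 60] → T14
student=Farah: major='Hist' → outer ELSE → T6
student=Kai: major='Econ' → outer ELSE → T6
student=Lena: major='Hist' → outer ELSE → T6
student=Priya: major='Math' → outer ELSE → T6
student=Rosa: major='CS' → outer ELSE → T6
student=Tara: major='Hist' → outer ELSE → T6
student=Vik: major='Econ' → outer ELSE → T6
student=Wes: major='Math' → outer ELSE → T6
student=Xiu: major='Chem' → inner[attendance >= 57] → T12

T6, T14, T6, T6, T6, T6, T6, T6, T6, T6, T12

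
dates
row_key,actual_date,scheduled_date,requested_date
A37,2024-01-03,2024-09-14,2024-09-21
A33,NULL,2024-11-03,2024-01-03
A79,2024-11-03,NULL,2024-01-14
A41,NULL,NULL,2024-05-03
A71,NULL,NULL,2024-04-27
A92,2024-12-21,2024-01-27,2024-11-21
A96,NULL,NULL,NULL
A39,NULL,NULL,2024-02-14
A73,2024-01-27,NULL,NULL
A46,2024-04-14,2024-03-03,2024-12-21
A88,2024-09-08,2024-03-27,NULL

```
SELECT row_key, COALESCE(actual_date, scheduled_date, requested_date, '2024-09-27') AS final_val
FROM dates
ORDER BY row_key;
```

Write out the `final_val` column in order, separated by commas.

row_key=A33: actual_date=NULL, scheduled_date=2024-11-03 → 2024-11-03
row_key=A37: actual_date=2024-01-03 → 2024-01-03
row_key=A39: actual_date=NULL, scheduled_date=NULL, requested_date=2024-02-14 → 2024-02-14
row_key=A41: actual_date=NULL, scheduled_date=NULL, requested_date=2024-05-03 → 2024-05-03
row_key=A46: actual_date=2024-04-14 → 2024-04-14
row_key=A71: actual_date=NULL, scheduled_date=NULL, requested_date=2024-04-27 → 2024-04-27
row_key=A73: actual_date=2024-01-27 → 2024-01-27
row_key=A79: actual_date=2024-11-03 → 2024-11-03
row_key=A88: actual_date=2024-09-08 → 2024-09-08
row_key=A92: actual_date=2024-12-21 → 2024-12-21
row_key=A96: actual_date=NULL, scheduled_date=NULL, requested_date=NULL, → literal 2024-09-27 → 2024-09-27

2024-11-03, 2024-01-03, 2024-02-14, 2024-05-03, 2024-04-14, 2024-04-27, 2024-01-27, 2024-11-03, 2024-09-08, 2024-12-21, 2024-09-27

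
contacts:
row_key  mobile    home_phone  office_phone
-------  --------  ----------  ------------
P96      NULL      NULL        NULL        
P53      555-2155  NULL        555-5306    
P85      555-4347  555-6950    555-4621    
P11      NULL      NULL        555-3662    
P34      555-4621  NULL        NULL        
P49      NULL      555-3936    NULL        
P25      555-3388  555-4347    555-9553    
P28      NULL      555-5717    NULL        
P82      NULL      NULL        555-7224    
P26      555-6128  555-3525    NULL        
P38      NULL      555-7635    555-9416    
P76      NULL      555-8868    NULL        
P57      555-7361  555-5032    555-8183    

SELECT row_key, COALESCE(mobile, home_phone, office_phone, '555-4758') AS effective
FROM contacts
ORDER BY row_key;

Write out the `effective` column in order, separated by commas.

555-3662, 555-3388, 555-6128, 555-5717, 555-4621, 555-7635, 555-3936, 555-2155, 555-7361, 555-8868, 555-7224, 555-4347, 555-4758

row_key=P11: mobile=NULL, home_phone=NULL, office_phone=555-3662 → 555-3662
row_key=P25: mobile=555-3388 → 555-3388
row_key=P26: mobile=555-6128 → 555-6128
row_key=P28: mobile=NULL, home_phone=555-5717 → 555-5717
row_key=P34: mobile=555-4621 → 555-4621
row_key=P38: mobile=NULL, home_phone=555-7635 → 555-7635
row_key=P49: mobile=NULL, home_phone=555-3936 → 555-3936
row_key=P53: mobile=555-2155 → 555-2155
row_key=P57: mobile=555-7361 → 555-7361
row_key=P76: mobile=NULL, home_phone=555-8868 → 555-8868
row_key=P82: mobile=NULL, home_phone=NULL, office_phone=555-7224 → 555-7224
row_key=P85: mobile=555-4347 → 555-4347
row_key=P96: mobile=NULL, home_phone=NULL, office_phone=NULL, → literal 555-4758 → 555-4758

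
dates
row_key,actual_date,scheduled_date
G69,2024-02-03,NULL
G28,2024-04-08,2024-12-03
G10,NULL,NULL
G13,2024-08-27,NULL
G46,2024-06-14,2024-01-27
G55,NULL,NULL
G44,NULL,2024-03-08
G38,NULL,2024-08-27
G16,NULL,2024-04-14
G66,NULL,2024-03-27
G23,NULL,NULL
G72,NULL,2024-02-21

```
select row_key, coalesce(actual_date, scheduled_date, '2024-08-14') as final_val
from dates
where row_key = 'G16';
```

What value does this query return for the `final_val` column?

row_key = G16: actual_date=NULL, scheduled_date=2024-04-14.
actual_date=NULL, scheduled_date=2024-04-14 → 2024-04-14

2024-04-14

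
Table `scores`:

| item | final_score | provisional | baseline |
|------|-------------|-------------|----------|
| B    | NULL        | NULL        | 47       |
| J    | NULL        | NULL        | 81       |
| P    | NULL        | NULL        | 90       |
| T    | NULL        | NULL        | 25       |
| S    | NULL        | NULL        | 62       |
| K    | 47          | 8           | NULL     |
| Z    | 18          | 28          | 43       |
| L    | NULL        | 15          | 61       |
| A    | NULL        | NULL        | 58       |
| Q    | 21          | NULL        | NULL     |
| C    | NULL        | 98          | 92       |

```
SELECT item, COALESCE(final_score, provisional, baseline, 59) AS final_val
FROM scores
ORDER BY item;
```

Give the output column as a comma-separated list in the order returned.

item=A: final_score=NULL, provisional=NULL, baseline=58 → 58
item=B: final_score=NULL, provisional=NULL, baseline=47 → 47
item=C: final_score=NULL, provisional=98 → 98
item=J: final_score=NULL, provisional=NULL, baseline=81 → 81
item=K: final_score=47 → 47
item=L: final_score=NULL, provisional=15 → 15
item=P: final_score=NULL, provisional=NULL, baseline=90 → 90
item=Q: final_score=21 → 21
item=S: final_score=NULL, provisional=NULL, baseline=62 → 62
item=T: final_score=NULL, provisional=NULL, baseline=25 → 25
item=Z: final_score=18 → 18

58, 47, 98, 81, 47, 15, 90, 21, 62, 25, 18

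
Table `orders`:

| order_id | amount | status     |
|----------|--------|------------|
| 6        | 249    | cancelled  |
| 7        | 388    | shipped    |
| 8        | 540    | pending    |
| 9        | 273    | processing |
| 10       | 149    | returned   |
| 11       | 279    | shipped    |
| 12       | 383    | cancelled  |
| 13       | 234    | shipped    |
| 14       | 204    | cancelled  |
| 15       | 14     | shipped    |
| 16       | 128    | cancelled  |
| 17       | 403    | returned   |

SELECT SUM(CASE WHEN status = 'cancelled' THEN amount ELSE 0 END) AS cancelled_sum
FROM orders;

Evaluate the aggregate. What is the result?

964

order_id=6: ✓ → 249
order_id=7: ✗
order_id=8: ✗
order_id=9: ✗
order_id=10: ✗
order_id=11: ✗
order_id=12: ✓ → 383
order_id=13: ✗
order_id=14: ✓ → 204
order_id=15: ✗
order_id=16: ✓ → 128
order_id=17: ✗
cancelled_sum = 249 + 383 + 204 + 128 = 964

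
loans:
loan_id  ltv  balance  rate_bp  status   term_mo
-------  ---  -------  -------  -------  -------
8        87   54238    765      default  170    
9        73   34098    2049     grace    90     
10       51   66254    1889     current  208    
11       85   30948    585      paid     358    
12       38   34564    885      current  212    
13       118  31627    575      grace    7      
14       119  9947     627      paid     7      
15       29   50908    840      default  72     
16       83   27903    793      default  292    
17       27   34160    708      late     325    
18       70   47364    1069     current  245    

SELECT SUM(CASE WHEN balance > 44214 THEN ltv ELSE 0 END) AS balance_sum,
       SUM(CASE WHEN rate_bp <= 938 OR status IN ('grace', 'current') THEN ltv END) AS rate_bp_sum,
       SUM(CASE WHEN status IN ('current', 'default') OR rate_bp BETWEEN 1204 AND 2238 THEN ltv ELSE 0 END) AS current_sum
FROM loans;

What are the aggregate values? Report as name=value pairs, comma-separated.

[balance_sum: balance > 44214]
loan_id=8: ✓ → 87
loan_id=9: ✗
loan_id=10: ✓ → 51
loan_id=11: ✗
loan_id=12: ✗
loan_id=13: ✗
loan_id=14: ✗
loan_id=15: ✓ → 29
loan_id=16: ✗
loan_id=17: ✗
loan_id=18: ✓ → 70
balance_sum = 87 + 51 + 29 + 70 = 237
—
[rate_bp_sum: rate_bp <= 938 OR status IN ('grace', 'current')]
loan_id=8: ✓ → 87
loan_id=9: ✓ → 73
loan_id=10: ✓ → 51
loan_id=11: ✓ → 85
loan_id=12: ✓ → 38
loan_id=13: ✓ → 118
loan_id=14: ✓ → 119
loan_id=15: ✓ → 29
loan_id=16: ✓ → 83
loan_id=17: ✓ → 27
loan_id=18: ✓ → 70
rate_bp_sum = 87 + 73 + 51 + 85 + 38 + 118 + 119 + 29 + 83 + 27 + 70 = 780
—
[current_sum: status IN ('current', 'default') OR rate_bp BETWEEN 1204 AND 2238]
loan_id=8: ✓ → 87
loan_id=9: ✓ → 73
loan_id=10: ✓ → 51
loan_id=11: ✗
loan_id=12: ✓ → 38
loan_id=13: ✗
loan_id=14: ✗
loan_id=15: ✓ → 29
loan_id=16: ✓ → 83
loan_id=17: ✗
loan_id=18: ✓ → 70
current_sum = 87 + 73 + 51 + 38 + 29 + 83 + 70 = 431

balance_sum=237, rate_bp_sum=780, current_sum=431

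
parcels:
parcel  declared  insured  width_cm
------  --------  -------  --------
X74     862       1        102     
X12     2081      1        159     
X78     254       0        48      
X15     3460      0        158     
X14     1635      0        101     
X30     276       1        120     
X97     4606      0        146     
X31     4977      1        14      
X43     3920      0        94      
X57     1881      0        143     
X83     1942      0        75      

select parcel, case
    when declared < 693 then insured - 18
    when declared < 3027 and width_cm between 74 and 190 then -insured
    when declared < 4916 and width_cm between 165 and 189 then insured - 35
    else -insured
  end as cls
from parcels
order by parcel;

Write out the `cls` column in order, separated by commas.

parcel=X12: declared < 3027 and width_cm between 74 and 190 → -1
parcel=X14: declared < 3027 and width_cm between 74 and 190 → 0
parcel=X15: ELSE → 0
parcel=X30: declared < 693 → -17
parcel=X31: ELSE → -1
parcel=X43: ELSE → 0
parcel=X57: declared < 3027 and width_cm between 74 and 190 → 0
parcel=X74: declared < 3027 and width_cm between 74 and 190 → -1
parcel=X78: declared < 693 → -18
parcel=X83: declared < 3027 and width_cm between 74 and 190 → 0
parcel=X97: ELSE → 0

-1, 0, 0, -17, -1, 0, 0, -1, -18, 0, 0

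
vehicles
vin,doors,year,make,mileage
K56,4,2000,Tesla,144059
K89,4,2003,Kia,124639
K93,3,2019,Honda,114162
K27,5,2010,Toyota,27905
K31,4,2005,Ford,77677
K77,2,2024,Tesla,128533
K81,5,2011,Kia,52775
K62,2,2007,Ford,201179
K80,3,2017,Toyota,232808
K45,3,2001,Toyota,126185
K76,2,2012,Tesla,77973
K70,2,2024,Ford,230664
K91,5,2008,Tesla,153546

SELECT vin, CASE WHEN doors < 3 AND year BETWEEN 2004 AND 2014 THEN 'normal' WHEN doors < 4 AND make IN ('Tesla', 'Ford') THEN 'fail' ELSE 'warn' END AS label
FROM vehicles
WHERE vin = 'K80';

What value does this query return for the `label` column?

vin = K80: doors=3, year=2017, make=Toyota, mileage=232808.
doors < 3 AND year BETWEEN 2004 AND 2014 → false
doors < 4 AND make IN ('Tesla', 'Ford') → false
No prior WHEN matched → ELSE → warn

warn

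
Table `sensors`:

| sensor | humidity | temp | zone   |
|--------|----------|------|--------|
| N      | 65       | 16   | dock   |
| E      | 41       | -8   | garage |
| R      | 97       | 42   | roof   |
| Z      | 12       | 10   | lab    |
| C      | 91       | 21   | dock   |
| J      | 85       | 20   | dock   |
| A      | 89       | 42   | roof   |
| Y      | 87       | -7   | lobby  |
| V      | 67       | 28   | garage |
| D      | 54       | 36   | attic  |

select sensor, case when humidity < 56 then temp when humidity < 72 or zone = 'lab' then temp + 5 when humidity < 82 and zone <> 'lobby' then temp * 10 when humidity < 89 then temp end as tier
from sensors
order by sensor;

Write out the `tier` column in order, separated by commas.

sensor=A: (no match → NULL) → NULL
sensor=C: (no match → NULL) → NULL
sensor=D: humidity < 56 → 36
sensor=E: humidity < 56 → -8
sensor=J: humidity < 89 → 20
sensor=N: humidity < 72 or zone = 'lab' → 21
sensor=R: (no match → NULL) → NULL
sensor=V: humidity < 72 or zone = 'lab' → 33
sensor=Y: humidity < 89 → -7
sensor=Z: humidity < 56 → 10

NULL, NULL, 36, -8, 20, 21, NULL, 33, -7, 10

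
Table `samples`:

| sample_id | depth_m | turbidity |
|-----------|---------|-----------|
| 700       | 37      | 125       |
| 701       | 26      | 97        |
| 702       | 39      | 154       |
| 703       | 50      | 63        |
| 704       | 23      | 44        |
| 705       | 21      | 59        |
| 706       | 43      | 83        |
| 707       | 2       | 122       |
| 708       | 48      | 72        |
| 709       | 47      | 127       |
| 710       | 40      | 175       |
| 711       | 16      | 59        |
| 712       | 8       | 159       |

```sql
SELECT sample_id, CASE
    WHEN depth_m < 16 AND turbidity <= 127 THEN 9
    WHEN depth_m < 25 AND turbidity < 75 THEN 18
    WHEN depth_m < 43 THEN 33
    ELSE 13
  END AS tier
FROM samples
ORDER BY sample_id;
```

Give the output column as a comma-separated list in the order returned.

sample_id=700: depth_m < 43 → 33
sample_id=701: depth_m < 43 → 33
sample_id=702: depth_m < 43 → 33
sample_id=703: ELSE → 13
sample_id=704: depth_m < 25 AND turbidity < 75 → 18
sample_id=705: depth_m < 25 AND turbidity < 75 → 18
sample_id=706: ELSE → 13
sample_id=707: depth_m < 16 AND turbidity <= 127 → 9
sample_id=708: ELSE → 13
sample_id=709: ELSE → 13
sample_id=710: depth_m < 43 → 33
sample_id=711: depth_m < 25 AND turbidity < 75 → 18
sample_id=712: depth_m < 43 → 33

33, 33, 33, 13, 18, 18, 13, 9, 13, 13, 33, 18, 33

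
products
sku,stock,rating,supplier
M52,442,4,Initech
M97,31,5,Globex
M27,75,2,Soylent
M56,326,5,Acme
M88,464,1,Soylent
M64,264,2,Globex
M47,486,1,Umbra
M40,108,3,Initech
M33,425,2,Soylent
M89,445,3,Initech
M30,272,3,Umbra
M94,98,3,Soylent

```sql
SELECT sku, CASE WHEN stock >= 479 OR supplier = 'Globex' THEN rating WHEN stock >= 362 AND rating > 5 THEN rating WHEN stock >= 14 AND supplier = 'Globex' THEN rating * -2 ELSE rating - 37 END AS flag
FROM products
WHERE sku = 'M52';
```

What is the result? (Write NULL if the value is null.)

sku = M52: stock=442, rating=4, supplier=Initech.
stock >= 479 OR supplier = 'Globex' → false
stock >= 362 AND rating > 5 → false
stock >= 14 AND supplier = 'Globex' → false
No prior WHEN matched → ELSE → -33

-33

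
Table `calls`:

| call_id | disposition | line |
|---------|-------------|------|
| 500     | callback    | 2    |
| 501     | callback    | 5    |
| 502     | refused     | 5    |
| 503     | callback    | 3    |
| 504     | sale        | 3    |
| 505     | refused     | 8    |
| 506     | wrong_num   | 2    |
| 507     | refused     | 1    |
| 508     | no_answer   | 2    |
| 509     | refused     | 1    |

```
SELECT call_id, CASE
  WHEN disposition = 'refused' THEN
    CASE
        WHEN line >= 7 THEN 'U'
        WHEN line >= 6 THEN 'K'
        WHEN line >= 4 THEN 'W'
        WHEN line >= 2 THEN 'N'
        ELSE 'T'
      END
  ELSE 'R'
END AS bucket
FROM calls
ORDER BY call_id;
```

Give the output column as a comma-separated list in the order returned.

call_id=500: disposition='callback' → outer ELSE → R
call_id=501: disposition='callback' → outer ELSE → R
call_id=502: disposition='refused' → inner[line >= 4] → W
call_id=503: disposition='callback' → outer ELSE → R
call_id=504: disposition='sale' → outer ELSE → R
call_id=505: disposition='refused' → inner[line >= 7] → U
call_id=506: disposition='wrong_num' → outer ELSE → R
call_id=507: disposition='refused' → inner[ELSE] → T
call_id=508: disposition='no_answer' → outer ELSE → R
call_id=509: disposition='refused' → inner[ELSE] → T

R, R, W, R, R, U, R, T, R, T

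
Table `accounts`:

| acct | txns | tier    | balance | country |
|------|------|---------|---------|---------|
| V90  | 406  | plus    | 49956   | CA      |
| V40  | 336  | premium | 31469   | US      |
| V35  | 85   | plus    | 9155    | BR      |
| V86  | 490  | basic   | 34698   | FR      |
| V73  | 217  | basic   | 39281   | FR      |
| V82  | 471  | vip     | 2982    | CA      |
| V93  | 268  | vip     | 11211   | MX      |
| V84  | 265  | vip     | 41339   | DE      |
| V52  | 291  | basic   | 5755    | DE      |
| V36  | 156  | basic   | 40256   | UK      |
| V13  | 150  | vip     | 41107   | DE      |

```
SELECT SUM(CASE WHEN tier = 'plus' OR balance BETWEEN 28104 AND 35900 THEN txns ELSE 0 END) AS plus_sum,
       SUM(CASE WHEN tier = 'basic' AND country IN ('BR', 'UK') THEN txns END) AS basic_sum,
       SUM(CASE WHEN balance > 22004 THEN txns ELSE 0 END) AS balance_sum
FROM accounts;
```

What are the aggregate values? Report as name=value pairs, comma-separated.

plus_sum=1317, basic_sum=156, balance_sum=2020

[plus_sum: tier = 'plus' OR balance BETWEEN 28104 AND 35900]
acct=V90: ✓ → 406
acct=V40: ✓ → 336
acct=V35: ✓ → 85
acct=V86: ✓ → 490
acct=V73: ✗
acct=V82: ✗
acct=V93: ✗
acct=V84: ✗
acct=V52: ✗
acct=V36: ✗
acct=V13: ✗
plus_sum = 406 + 336 + 85 + 490 = 1317
—
[basic_sum: tier = 'basic' AND country IN ('BR', 'UK')]
acct=V90: ✗
acct=V40: ✗
acct=V35: ✗
acct=V86: ✗
acct=V73: ✗
acct=V82: ✗
acct=V93: ✗
acct=V84: ✗
acct=V52: ✗
acct=V36: ✓ → 156
acct=V13: ✗
basic_sum = 156
—
[balance_sum: balance > 22004]
acct=V90: ✓ → 406
acct=V40: ✓ → 336
acct=V35: ✗
acct=V86: ✓ → 490
acct=V73: ✓ → 217
acct=V82: ✗
acct=V93: ✗
acct=V84: ✓ → 265
acct=V52: ✗
acct=V36: ✓ → 156
acct=V13: ✓ → 150
balance_sum = 406 + 336 + 490 + 217 + 265 + 156 + 150 = 2020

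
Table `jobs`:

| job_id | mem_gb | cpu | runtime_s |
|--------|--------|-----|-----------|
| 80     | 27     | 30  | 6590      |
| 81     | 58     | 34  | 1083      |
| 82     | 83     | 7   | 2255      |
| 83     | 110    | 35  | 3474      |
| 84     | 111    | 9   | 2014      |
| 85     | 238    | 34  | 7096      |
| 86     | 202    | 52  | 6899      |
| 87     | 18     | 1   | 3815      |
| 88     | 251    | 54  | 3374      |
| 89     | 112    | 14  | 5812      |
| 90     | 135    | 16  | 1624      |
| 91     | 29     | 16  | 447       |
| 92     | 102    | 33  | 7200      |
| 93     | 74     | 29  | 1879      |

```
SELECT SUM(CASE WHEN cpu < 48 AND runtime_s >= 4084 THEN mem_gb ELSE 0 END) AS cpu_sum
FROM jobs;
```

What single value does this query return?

479

job_id=80: ✓ → 27
job_id=81: ✗
job_id=82: ✗
job_id=83: ✗
job_id=84: ✗
job_id=85: ✓ → 238
job_id=86: ✗
job_id=87: ✗
job_id=88: ✗
job_id=89: ✓ → 112
job_id=90: ✗
job_id=91: ✗
job_id=92: ✓ → 102
job_id=93: ✗
cpu_sum = 27 + 238 + 112 + 102 = 479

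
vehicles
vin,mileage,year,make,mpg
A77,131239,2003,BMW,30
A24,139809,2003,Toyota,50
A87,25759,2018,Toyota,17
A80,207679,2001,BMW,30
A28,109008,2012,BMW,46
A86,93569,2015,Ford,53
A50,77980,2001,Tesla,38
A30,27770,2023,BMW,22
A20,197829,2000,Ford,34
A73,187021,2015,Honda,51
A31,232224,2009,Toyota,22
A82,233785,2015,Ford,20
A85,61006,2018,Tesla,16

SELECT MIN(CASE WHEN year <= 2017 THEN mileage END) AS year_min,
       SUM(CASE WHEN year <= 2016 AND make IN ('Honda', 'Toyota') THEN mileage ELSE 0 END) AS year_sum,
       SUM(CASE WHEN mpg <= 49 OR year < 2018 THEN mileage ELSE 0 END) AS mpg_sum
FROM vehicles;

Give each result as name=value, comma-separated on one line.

[year_min: year <= 2017]
vin=A77: ✓ → 131239
vin=A24: ✓ → 139809
vin=A87: ✗
vin=A80: ✓ → 207679
vin=A28: ✓ → 109008
vin=A86: ✓ → 93569
vin=A50: ✓ → 77980
vin=A30: ✗
vin=A20: ✓ → 197829
vin=A73: ✓ → 187021
vin=A31: ✓ → 232224
vin=A82: ✓ → 233785
vin=A85: ✗
year_min = MIN(131239, 139809, 207679, 109008, 93569, 77980, 197829, 187021, 232224, 233785) = 77980
—
[year_sum: year <= 2016 AND make IN ('Honda', 'Toyota')]
vin=A77: ✗
vin=A24: ✓ → 139809
vin=A87: ✗
vin=A80: ✗
vin=A28: ✗
vin=A86: ✗
vin=A50: ✗
vin=A30: ✗
vin=A20: ✗
vin=A73: ✓ → 187021
vin=A31: ✓ → 232224
vin=A82: ✗
vin=A85: ✗
year_sum = 139809 + 187021 + 232224 = 559054
—
[mpg_sum: mpg <= 49 OR year < 2018]
vin=A77: ✓ → 131239
vin=A24: ✓ → 139809
vin=A87: ✓ → 25759
vin=A80: ✓ → 207679
vin=A28: ✓ → 109008
vin=A86: ✓ → 93569
vin=A50: ✓ → 77980
vin=A30: ✓ → 27770
vin=A20: ✓ → 197829
vin=A73: ✓ → 187021
vin=A31: ✓ → 232224
vin=A82: ✓ → 233785
vin=A85: ✓ → 61006
mpg_sum = 131239 + 139809 + 25759 + 207679 + 109008 + 93569 + 77980 + 27770 + 197829 + 187021 + 232224 + 233785 + 61006 = 1724678

year_min=77980, year_sum=559054, mpg_sum=1724678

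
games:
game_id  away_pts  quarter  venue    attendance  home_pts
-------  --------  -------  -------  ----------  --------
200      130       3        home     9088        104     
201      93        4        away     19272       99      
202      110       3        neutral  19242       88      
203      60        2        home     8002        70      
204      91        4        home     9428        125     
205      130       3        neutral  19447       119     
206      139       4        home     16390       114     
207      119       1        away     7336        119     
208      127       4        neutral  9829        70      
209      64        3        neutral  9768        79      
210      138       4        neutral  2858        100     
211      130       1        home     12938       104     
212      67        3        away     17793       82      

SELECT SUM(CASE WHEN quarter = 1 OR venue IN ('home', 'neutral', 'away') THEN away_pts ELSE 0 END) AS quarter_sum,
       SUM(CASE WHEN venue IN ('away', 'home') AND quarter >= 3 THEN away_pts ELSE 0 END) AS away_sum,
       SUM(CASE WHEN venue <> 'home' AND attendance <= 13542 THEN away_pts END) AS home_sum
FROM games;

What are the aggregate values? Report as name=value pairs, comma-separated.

[quarter_sum: quarter = 1 OR venue IN ('home', 'neutral', 'away')]
game_id=200: ✓ → 130
game_id=201: ✓ → 93
game_id=202: ✓ → 110
game_id=203: ✓ → 60
game_id=204: ✓ → 91
game_id=205: ✓ → 130
game_id=206: ✓ → 139
game_id=207: ✓ → 119
game_id=208: ✓ → 127
game_id=209: ✓ → 64
game_id=210: ✓ → 138
game_id=211: ✓ → 130
game_id=212: ✓ → 67
quarter_sum = 130 + 93 + 110 + 60 + 91 + 130 + 139 + 119 + 127 + 64 + 138 + 130 + 67 = 1398
—
[away_sum: venue IN ('away', 'home') AND quarter >= 3]
game_id=200: ✓ → 130
game_id=201: ✓ → 93
game_id=202: ✗
game_id=203: ✗
game_id=204: ✓ → 91
game_id=205: ✗
game_id=206: ✓ → 139
game_id=207: ✗
game_id=208: ✗
game_id=209: ✗
game_id=210: ✗
game_id=211: ✗
game_id=212: ✓ → 67
away_sum = 130 + 93 + 91 + 139 + 67 = 520
—
[home_sum: venue <> 'home' AND attendance <= 13542]
game_id=200: ✗
game_id=201: ✗
game_id=202: ✗
game_id=203: ✗
game_id=204: ✗
game_id=205: ✗
game_id=206: ✗
game_id=207: ✓ → 119
game_id=208: ✓ → 127
game_id=209: ✓ → 64
game_id=210: ✓ → 138
game_id=211: ✗
game_id=212: ✗
home_sum = 119 + 127 + 64 + 138 = 448

quarter_sum=1398, away_sum=520, home_sum=448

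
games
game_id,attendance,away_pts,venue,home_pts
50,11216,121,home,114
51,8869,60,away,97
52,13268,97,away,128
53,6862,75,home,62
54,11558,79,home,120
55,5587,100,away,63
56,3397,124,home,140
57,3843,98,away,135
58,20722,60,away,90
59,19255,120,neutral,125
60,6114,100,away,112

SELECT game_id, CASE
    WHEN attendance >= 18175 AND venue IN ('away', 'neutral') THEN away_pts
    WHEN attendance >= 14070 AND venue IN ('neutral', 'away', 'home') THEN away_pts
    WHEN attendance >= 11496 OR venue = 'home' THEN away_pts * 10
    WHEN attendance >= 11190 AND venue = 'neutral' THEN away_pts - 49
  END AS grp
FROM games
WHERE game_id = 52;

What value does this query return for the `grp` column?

game_id = 52: attendance=13268, away_pts=97, venue=away, home_pts=128.
attendance >= 18175 AND venue IN ('away', 'neutral') → false
attendance >= 14070 AND venue IN ('neutral', 'away', 'home') → false
attendance >= 11496 OR venue = 'home' → true → 970

970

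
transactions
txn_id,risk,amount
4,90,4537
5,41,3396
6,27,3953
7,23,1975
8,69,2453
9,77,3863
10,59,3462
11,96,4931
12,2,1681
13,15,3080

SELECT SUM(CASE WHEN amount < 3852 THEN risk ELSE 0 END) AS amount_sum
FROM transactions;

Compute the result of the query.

209

txn_id=4: ✗
txn_id=5: ✓ → 41
txn_id=6: ✗
txn_id=7: ✓ → 23
txn_id=8: ✓ → 69
txn_id=9: ✗
txn_id=10: ✓ → 59
txn_id=11: ✗
txn_id=12: ✓ → 2
txn_id=13: ✓ → 15
amount_sum = 41 + 23 + 69 + 59 + 2 + 15 = 209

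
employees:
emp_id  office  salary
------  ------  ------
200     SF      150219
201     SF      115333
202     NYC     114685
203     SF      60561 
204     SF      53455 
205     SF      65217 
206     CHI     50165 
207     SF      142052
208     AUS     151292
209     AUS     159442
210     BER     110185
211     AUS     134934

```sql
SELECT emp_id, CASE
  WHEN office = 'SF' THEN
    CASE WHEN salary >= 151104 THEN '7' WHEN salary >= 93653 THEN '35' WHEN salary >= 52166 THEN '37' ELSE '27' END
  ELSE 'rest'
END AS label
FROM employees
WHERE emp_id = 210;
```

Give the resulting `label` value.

emp_id = 210: office=BER, salary=110185.
office='BER' → outer ELSE → rest

rest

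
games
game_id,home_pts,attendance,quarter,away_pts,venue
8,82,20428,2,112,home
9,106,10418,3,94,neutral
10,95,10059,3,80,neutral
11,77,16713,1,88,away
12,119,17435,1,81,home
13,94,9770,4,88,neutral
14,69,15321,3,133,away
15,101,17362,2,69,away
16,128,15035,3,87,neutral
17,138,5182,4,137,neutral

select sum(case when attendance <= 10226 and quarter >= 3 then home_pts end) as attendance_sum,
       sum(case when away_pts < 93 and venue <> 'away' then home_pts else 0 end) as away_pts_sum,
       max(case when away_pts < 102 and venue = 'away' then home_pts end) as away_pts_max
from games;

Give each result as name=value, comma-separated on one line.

attendance_sum=327, away_pts_sum=436, away_pts_max=101

[attendance_sum: attendance <= 10226 and quarter >= 3]
game_id=8: ✗
game_id=9: ✗
game_id=10: ✓ → 95
game_id=11: ✗
game_id=12: ✗
game_id=13: ✓ → 94
game_id=14: ✗
game_id=15: ✗
game_id=16: ✗
game_id=17: ✓ → 138
attendance_sum = 95 + 94 + 138 = 327
—
[away_pts_sum: away_pts < 93 and venue <> 'away']
game_id=8: ✗
game_id=9: ✗
game_id=10: ✓ → 95
game_id=11: ✗
game_id=12: ✓ → 119
game_id=13: ✓ → 94
game_id=14: ✗
game_id=15: ✗
game_id=16: ✓ → 128
game_id=17: ✗
away_pts_sum = 95 + 119 + 94 + 128 = 436
—
[away_pts_max: away_pts < 102 and venue = 'away']
game_id=8: ✗
game_id=9: ✗
game_id=10: ✗
game_id=11: ✓ → 77
game_id=12: ✗
game_id=13: ✗
game_id=14: ✗
game_id=15: ✓ → 101
game_id=16: ✗
game_id=17: ✗
away_pts_max = MAX(77, 101) = 101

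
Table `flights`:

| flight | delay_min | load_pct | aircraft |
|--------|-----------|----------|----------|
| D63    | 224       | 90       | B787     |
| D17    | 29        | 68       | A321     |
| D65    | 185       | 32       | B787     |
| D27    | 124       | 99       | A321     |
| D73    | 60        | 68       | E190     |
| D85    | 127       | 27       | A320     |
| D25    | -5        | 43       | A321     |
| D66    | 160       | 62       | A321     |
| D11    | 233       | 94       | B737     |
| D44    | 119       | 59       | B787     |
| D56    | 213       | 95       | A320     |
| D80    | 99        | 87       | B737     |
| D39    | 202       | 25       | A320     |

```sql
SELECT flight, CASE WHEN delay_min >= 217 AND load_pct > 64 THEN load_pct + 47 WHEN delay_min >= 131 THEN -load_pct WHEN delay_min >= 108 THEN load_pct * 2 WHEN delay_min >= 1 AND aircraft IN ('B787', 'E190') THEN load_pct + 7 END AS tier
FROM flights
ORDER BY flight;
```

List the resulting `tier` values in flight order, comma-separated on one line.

flight=D11: delay_min >= 217 AND load_pct > 64 → 141
flight=D17: (no match → NULL) → NULL
flight=D25: (no match → NULL) → NULL
flight=D27: delay_min >= 108 → 198
flight=D39: delay_min >= 131 → -25
flight=D44: delay_min >= 108 → 118
flight=D56: delay_min >= 131 → -95
flight=D63: delay_min >= 217 AND load_pct > 64 → 137
flight=D65: delay_min >= 131 → -32
flight=D66: delay_min >= 131 → -62
flight=D73: delay_min >= 1 AND aircraft IN ('B787', 'E190') → 75
flight=D80: (no match → NULL) → NULL
flight=D85: delay_min >= 108 → 54

141, NULL, NULL, 198, -25, 118, -95, 137, -32, -62, 75, NULL, 54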